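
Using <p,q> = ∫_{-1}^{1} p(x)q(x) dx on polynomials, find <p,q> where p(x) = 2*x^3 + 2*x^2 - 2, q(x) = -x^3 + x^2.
<p,q> = -116/105

Expand the product: p(x)·q(x) = -2*x^6 + 2*x^4 + 2*x^3 - 2*x^2.
∫_{-1}^{1} of each monomial x^k gives [2/(k+1) if k even, 0 if k odd]. Integrating term-by-term (or equivalently evaluating the antiderivative F(x) = -2*x^7/7 + 2*x^5/5 + x^4/2 - 2*x^3/3 at the endpoints):
  F(1) − F(−1) = -11/210 − (221/210) = -116/105.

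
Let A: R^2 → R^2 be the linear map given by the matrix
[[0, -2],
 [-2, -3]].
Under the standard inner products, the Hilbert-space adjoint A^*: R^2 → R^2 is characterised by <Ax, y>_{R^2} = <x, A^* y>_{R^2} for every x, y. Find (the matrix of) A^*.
A^* = A^T =
[[0, -2],
 [-2, -3]]

For real matrices with standard dot products, the defining identity <Ax, y> = <x, A^* y> gives (Ax)^T y = x^T (A^*) y, i.e. x^T A^T y = x^T (A^*) y. Since this holds for all x, y, we must have A^* = A^T. Therefore
A^* =
[[0, -2],
 [-2, -3]].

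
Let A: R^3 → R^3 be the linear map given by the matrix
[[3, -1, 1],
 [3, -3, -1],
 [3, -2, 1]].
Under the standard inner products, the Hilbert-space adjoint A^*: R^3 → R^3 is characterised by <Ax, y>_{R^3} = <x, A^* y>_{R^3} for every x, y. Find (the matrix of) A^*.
A^* = A^T =
[[3, 3, 3],
 [-1, -3, -2],
 [1, -1, 1]]

For real matrices with standard dot products, the defining identity <Ax, y> = <x, A^* y> gives (Ax)^T y = x^T (A^*) y, i.e. x^T A^T y = x^T (A^*) y. Since this holds for all x, y, we must have A^* = A^T. Therefore
A^* =
[[3, 3, 3],
 [-1, -3, -2],
 [1, -1, 1]].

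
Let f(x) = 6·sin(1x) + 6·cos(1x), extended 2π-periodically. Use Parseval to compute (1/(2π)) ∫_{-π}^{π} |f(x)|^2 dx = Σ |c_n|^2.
Σ |c_n|^2 = 36

Expand |f|^2 and use orthogonality of {sin(nx), cos(mx)} on [-π, π]:
  ∫_{-π}^{π} sin(nx)^2 dx = π, ∫ cos(mx)^2 dx = π, and cross terms integrate to 0.
So ∫_{-π}^{π} f(x)^2 dx = 6^2 · π + 6^2 · π = (36 + 36)π.
Divide by 2π: (36 + 36)/2 = 36.
By Parseval, this equals Σ |c_n|^2.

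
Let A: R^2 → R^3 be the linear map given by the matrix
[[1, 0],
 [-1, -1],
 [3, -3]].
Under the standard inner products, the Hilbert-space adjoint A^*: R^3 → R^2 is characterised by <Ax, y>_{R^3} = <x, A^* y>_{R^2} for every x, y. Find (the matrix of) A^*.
A^* = A^T =
[[1, -1, 3],
 [0, -1, -3]]

For real matrices with standard dot products, the defining identity <Ax, y> = <x, A^* y> gives (Ax)^T y = x^T (A^*) y, i.e. x^T A^T y = x^T (A^*) y. Since this holds for all x, y, we must have A^* = A^T. Therefore
A^* =
[[1, -1, 3],
 [0, -1, -3]].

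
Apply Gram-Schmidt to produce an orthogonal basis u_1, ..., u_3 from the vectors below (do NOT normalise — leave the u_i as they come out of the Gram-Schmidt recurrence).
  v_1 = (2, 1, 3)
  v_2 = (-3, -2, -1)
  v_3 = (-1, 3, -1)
Orthogonal basis:
  u_1 = (2, 1, 3)
  u_2 = (-10/7, -17/14, 19/14)
  u_3 = (-5/3, 7/3, 1/3)

Apply the Gram-Schmidt recurrence
  u_1 = v_1
  u_i = v_i − Σ_{j<i} ((v_i · u_j) / (u_j · u_j)) · u_j.

Step by step this gives:
  u_1 = (2, 1, 3)
  u_2 = (-10/7, -17/14, 19/14)
  u_3 = (-5/3, 7/3, 1/3)

Orthogonality check:
  u_2 · u_1 = 0 (should be 0)
  u_3 · u_1 = 0 (should be 0)
  u_3 · u_2 = 0 (should be 0)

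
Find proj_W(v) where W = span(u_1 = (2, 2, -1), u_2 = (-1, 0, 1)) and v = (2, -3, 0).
proj_W(v) = (4/9, -20/9, -14/9)

Set up U = [u_1 | ... | u_2] ∈ R^(3×2). The projector onto W = col(U) is P = U (U^T U)^(-1) U^T.
Compute U^T U =
  [9, -3]
  [-3, 2],
and U^T v = (-2, -2).
Solve U^T U · c = U^T v for the coefficients: c = (-10/9, -8/3). The projection is proj_W(v) = U c.
Check: (v - proj_W(v)) · u_1 = 0  (should be 0).
Check: (v - proj_W(v)) · u_2 = 0  (should be 0).
Result: proj_W(v) = (4/9, -20/9, -14/9).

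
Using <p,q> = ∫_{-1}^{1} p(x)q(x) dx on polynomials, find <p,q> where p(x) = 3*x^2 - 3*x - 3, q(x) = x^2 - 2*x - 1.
<p,q> = 36/5

Expand the product: p(x)·q(x) = 3*x^4 - 9*x^3 + 9*x + 3.
∫_{-1}^{1} of each monomial x^k gives [2/(k+1) if k even, 0 if k odd]. Integrating term-by-term (or equivalently evaluating the antiderivative F(x) = 3*x^5/5 - 9*x^4/4 + 9*x^2/2 + 3*x at the endpoints):
  F(1) − F(−1) = 117/20 − (-27/20) = 36/5.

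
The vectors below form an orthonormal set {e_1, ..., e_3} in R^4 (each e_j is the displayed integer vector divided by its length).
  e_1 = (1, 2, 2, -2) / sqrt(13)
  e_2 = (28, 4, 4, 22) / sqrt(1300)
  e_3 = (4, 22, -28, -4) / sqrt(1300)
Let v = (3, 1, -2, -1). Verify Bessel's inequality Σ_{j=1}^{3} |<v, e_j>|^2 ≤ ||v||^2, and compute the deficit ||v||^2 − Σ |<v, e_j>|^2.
Σ |<v, e_j>|^2 = 131/13; ||v||^2 = 15; deficit = 64/13

Write each e_j = u_j / sqrt(<u_j, u_j>) where u_j is the displayed integer vector. Then <v, e_j> = <v, u_j> / sqrt(<u_j, u_j>), so |<v, e_j>|^2 = <v, u_j>^2 / <u_j, u_j>.
Coefficients: <v, e_1> = 3/sqrt(13), <v, e_2> = 58/sqrt(1300), <v, e_3> = 94/sqrt(1300).
Square and sum: Σ |<v, e_j>|^2 = 131/13.
Compute ||v||^2 = v·v = 15.
Deficit = 15 − 131/13 = 64/13 ≥ 0, confirming Bessel's inequality. (The deficit equals ||v − Σ <v,e_j> e_j||^2, the squared distance from v to span{e_j}.)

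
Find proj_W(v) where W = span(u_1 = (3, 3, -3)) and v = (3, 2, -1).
proj_W(v) = (2, 2, -2)

Set up U = [u_1 | ... | u_1] ∈ R^(3×1). The projector onto W = col(U) is P = U (U^T U)^(-1) U^T.
Compute U^T U =
  [27],
and U^T v = (18).
Solve U^T U · c = U^T v for the coefficients: c = (2/3). The projection is proj_W(v) = U c.
Check: (v - proj_W(v)) · u_1 = 0  (should be 0).
Result: proj_W(v) = (2, 2, -2).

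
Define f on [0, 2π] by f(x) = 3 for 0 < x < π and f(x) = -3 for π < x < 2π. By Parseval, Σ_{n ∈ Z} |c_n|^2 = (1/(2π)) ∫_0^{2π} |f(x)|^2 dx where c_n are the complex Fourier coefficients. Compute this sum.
Σ |c_n|^2 = 9

Parseval equates the L^2 energy of f (normalised by 1/(2π)) with the ℓ^2 sum of its Fourier coefficients: (1/(2π)) ∫_0^{2π} |f|^2 = Σ |c_n|^2.
Compute the left side: (1/(2π)) [∫_0^π 3^2 dx + ∫_π^{2π} (-3)^2 dx] = (1/(2π)) · (9π + 9π) = (9 + 9)/2 = 9.
So Σ_{n ∈ Z} |c_n|^2 = 9.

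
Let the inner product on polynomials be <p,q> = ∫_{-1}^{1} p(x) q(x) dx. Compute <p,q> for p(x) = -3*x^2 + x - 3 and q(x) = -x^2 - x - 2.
<p,q> = 278/15

Expand the product: p(x)·q(x) = 3*x^4 + 2*x^3 + 8*x^2 + x + 6.
∫_{-1}^{1} of each monomial x^k gives [2/(k+1) if k even, 0 if k odd]. Integrating term-by-term (or equivalently evaluating the antiderivative F(x) = 3*x^5/5 + x^4/2 + 8*x^3/3 + x^2/2 + 6*x at the endpoints):
  F(1) − F(−1) = 154/15 − (-124/15) = 278/15.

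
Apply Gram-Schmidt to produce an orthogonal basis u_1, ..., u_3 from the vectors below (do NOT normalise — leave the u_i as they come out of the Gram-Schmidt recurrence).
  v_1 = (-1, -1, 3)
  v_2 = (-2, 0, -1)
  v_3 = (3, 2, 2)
Orthogonal basis:
  u_1 = (-1, -1, 3)
  u_2 = (-23/11, -1/11, -8/11)
  u_3 = (-5/18, 35/18, 5/9)

Apply the Gram-Schmidt recurrence
  u_1 = v_1
  u_i = v_i − Σ_{j<i} ((v_i · u_j) / (u_j · u_j)) · u_j.

Step by step this gives:
  u_1 = (-1, -1, 3)
  u_2 = (-23/11, -1/11, -8/11)
  u_3 = (-5/18, 35/18, 5/9)

Orthogonality check:
  u_2 · u_1 = 0 (should be 0)
  u_3 · u_1 = 0 (should be 0)
  u_3 · u_2 = 0 (should be 0)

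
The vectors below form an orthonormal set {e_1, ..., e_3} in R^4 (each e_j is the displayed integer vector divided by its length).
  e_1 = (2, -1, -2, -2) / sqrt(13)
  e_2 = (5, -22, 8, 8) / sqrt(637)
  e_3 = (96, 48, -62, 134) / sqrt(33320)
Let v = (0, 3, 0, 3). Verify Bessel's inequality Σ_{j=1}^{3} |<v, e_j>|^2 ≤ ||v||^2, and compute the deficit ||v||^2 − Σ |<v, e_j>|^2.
Σ |<v, e_j>|^2 = 3051/170; ||v||^2 = 18; deficit = 9/170

Write each e_j = u_j / sqrt(<u_j, u_j>) where u_j is the displayed integer vector. Then <v, e_j> = <v, u_j> / sqrt(<u_j, u_j>), so |<v, e_j>|^2 = <v, u_j>^2 / <u_j, u_j>.
Coefficients: <v, e_1> = -9/sqrt(13), <v, e_2> = -42/sqrt(637), <v, e_3> = 546/sqrt(33320).
Square and sum: Σ |<v, e_j>|^2 = 3051/170.
Compute ||v||^2 = v·v = 18.
Deficit = 18 − 3051/170 = 9/170 ≥ 0, confirming Bessel's inequality. (The deficit equals ||v − Σ <v,e_j> e_j||^2, the squared distance from v to span{e_j}.)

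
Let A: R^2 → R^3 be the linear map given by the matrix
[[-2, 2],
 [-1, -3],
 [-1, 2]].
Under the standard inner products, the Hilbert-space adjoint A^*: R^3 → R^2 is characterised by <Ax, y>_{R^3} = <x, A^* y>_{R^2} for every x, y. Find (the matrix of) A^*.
A^* = A^T =
[[-2, -1, -1],
 [2, -3, 2]]

For real matrices with standard dot products, the defining identity <Ax, y> = <x, A^* y> gives (Ax)^T y = x^T (A^*) y, i.e. x^T A^T y = x^T (A^*) y. Since this holds for all x, y, we must have A^* = A^T. Therefore
A^* =
[[-2, -1, -1],
 [2, -3, 2]].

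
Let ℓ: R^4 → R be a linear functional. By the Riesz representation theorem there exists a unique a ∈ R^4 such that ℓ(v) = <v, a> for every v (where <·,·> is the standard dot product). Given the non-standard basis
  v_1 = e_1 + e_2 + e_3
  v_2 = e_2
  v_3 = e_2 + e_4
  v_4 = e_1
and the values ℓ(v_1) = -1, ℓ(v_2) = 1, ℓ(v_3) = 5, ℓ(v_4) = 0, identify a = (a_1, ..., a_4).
a = (0, 1, -2, 4)

Write a = (a_1, ..., a_4) in the standard basis. For each basis vector v_i, ℓ(v_i) = <v_i, a> is a linear equation in the a_j's. Collect the n equations into a matrix system V a = ℓ, where row i of V is v_i (expressed in the standard basis). Since V is invertible (lower-triangular with 1s on the diagonal, up to permutation), solve by back-substitution:
  V =
[[1, 1, 1, 0],
 [0, 1, 0, 0],
 [0, 1, 0, 1],
 [1, 0, 0, 0]]
  V a = (-1, 1, 5, 0)
Solving gives a = (0, 1, -2, 4).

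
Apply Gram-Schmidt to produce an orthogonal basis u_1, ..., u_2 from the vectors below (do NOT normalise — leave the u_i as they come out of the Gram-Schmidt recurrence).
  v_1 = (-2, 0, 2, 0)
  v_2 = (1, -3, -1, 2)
Orthogonal basis:
  u_1 = (-2, 0, 2, 0)
  u_2 = (0, -3, 0, 2)

Apply the Gram-Schmidt recurrence
  u_1 = v_1
  u_i = v_i − Σ_{j<i} ((v_i · u_j) / (u_j · u_j)) · u_j.

Step by step this gives:
  u_1 = (-2, 0, 2, 0)
  u_2 = (0, -3, 0, 2)

Orthogonality check:
  u_2 · u_1 = 0 (should be 0)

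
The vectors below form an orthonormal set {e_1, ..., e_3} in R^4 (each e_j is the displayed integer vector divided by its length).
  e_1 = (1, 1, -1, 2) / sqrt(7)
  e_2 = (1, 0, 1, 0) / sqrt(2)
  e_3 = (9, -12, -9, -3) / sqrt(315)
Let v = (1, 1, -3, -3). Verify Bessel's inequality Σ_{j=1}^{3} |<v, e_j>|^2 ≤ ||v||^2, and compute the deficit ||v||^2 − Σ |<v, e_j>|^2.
Σ |<v, e_j>|^2 = 28/5; ||v||^2 = 20; deficit = 72/5

Write each e_j = u_j / sqrt(<u_j, u_j>) where u_j is the displayed integer vector. Then <v, e_j> = <v, u_j> / sqrt(<u_j, u_j>), so |<v, e_j>|^2 = <v, u_j>^2 / <u_j, u_j>.
Coefficients: <v, e_1> = -1/sqrt(7), <v, e_2> = -2/sqrt(2), <v, e_3> = 33/sqrt(315).
Square and sum: Σ |<v, e_j>|^2 = 28/5.
Compute ||v||^2 = v·v = 20.
Deficit = 20 − 28/5 = 72/5 ≥ 0, confirming Bessel's inequality. (The deficit equals ||v − Σ <v,e_j> e_j||^2, the squared distance from v to span{e_j}.)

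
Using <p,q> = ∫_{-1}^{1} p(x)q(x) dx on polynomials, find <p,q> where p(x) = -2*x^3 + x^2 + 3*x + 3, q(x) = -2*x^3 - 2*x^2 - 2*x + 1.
<p,q> = -188/105

Expand the product: p(x)·q(x) = 4*x^6 + 2*x^5 - 4*x^4 - 16*x^3 - 11*x^2 - 3*x + 3.
∫_{-1}^{1} of each monomial x^k gives [2/(k+1) if k even, 0 if k odd]. Integrating term-by-term (or equivalently evaluating the antiderivative F(x) = 4*x^7/7 + x^6/3 - 4*x^5/5 - 4*x^4 - 11*x^3/3 - 3*x^2/2 + 3*x at the endpoints):
  F(1) − F(−1) = -1273/210 − (-299/70) = -188/105.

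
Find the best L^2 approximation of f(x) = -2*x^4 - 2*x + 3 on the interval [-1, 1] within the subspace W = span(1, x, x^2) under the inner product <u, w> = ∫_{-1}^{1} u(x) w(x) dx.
g(x) = -12*x^2/7 - 2*x + 111/35

The best approximation g ∈ W is the orthogonal projection of f onto W. Writing g = a_0 + a_1 x + a_2 x^2, the coefficients solve the normal equations G · a = b where
  G_{ij} = <φ_i, φ_j> and b_i = <f, φ_i>, with φ_0 = 1, φ_1 = x, φ_2 = x^2.
G =
  [2, 0, 2/3]
  [0, 2/3, 0]
  [2/3, 0, 2/5],
b = (26/5, -4/3, 10/7).
Solving gives a_0 = 111/35, a_1 = -2, a_2 = -12/7, so
  g(x) = -12*x^2/7 - 2*x + 111/35.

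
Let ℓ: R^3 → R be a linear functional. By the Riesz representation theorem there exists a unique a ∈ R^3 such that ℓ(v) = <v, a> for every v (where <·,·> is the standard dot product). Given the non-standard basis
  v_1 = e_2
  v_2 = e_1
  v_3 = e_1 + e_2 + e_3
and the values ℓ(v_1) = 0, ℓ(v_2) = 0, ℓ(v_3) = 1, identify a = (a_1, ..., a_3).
a = (0, 0, 1)

Write a = (a_1, ..., a_3) in the standard basis. For each basis vector v_i, ℓ(v_i) = <v_i, a> is a linear equation in the a_j's. Collect the n equations into a matrix system V a = ℓ, where row i of V is v_i (expressed in the standard basis). Since V is invertible (lower-triangular with 1s on the diagonal, up to permutation), solve by back-substitution:
  V =
[[0, 1, 0],
 [1, 0, 0],
 [1, 1, 1]]
  V a = (0, 0, 1)
Solving gives a = (0, 0, 1).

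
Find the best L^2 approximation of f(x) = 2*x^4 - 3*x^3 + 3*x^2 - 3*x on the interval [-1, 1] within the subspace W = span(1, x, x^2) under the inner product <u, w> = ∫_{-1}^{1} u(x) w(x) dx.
g(x) = 33*x^2/7 - 24*x/5 - 6/35

The best approximation g ∈ W is the orthogonal projection of f onto W. Writing g = a_0 + a_1 x + a_2 x^2, the coefficients solve the normal equations G · a = b where
  G_{ij} = <φ_i, φ_j> and b_i = <f, φ_i>, with φ_0 = 1, φ_1 = x, φ_2 = x^2.
G =
  [2, 0, 2/3]
  [0, 2/3, 0]
  [2/3, 0, 2/5],
b = (14/5, -16/5, 62/35).
Solving gives a_0 = -6/35, a_1 = -24/5, a_2 = 33/7, so
  g(x) = 33*x^2/7 - 24*x/5 - 6/35.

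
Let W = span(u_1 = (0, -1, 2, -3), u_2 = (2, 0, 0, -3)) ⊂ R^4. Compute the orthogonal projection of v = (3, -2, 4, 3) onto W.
proj_W(v) = (-102/101, -40/101, 80/101, 33/101)

Set up U = [u_1 | ... | u_2] ∈ R^(4×2). The projector onto W = col(U) is P = U (U^T U)^(-1) U^T.
Compute U^T U =
  [14, 9]
  [9, 13],
and U^T v = (1, -3).
Solve U^T U · c = U^T v for the coefficients: c = (40/101, -51/101). The projection is proj_W(v) = U c.
Check: (v - proj_W(v)) · u_1 = 0  (should be 0).
Check: (v - proj_W(v)) · u_2 = 0  (should be 0).
Result: proj_W(v) = (-102/101, -40/101, 80/101, 33/101).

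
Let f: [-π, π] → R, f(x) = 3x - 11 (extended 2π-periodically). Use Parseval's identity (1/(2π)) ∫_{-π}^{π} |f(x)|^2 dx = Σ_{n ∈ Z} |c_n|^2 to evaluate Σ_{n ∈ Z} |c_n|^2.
Σ |c_n|^2 = 3π^2 + 121

Expand and integrate term by term over [-π, π]:
  ∫ (3x)^2 dx = 9·(2π^3/3); ∫ 2·3·(-11)·x dx = 0 (odd integrand); ∫ (-11)^2 dx = 121·2π.
So (1/(2π)) ∫_{-π}^{π} (3x - 11)^2 dx = 9π^2/3 + 121 = 3π^2 + 121.
Parseval ⇒ Σ |c_n|^2 = 3π^2 + 121.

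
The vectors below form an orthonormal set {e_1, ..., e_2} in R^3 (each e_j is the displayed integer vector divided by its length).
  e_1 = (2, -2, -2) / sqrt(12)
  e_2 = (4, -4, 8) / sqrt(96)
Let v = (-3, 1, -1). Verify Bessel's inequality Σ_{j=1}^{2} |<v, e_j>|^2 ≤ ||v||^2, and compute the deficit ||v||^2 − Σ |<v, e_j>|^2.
Σ |<v, e_j>|^2 = 9; ||v||^2 = 11; deficit = 2

Write each e_j = u_j / sqrt(<u_j, u_j>) where u_j is the displayed integer vector. Then <v, e_j> = <v, u_j> / sqrt(<u_j, u_j>), so |<v, e_j>|^2 = <v, u_j>^2 / <u_j, u_j>.
Coefficients: <v, e_1> = -6/sqrt(12), <v, e_2> = -24/sqrt(96).
Square and sum: Σ |<v, e_j>|^2 = 9.
Compute ||v||^2 = v·v = 11.
Deficit = 11 − 9 = 2 ≥ 0, confirming Bessel's inequality. (The deficit equals ||v − Σ <v,e_j> e_j||^2, the squared distance from v to span{e_j}.)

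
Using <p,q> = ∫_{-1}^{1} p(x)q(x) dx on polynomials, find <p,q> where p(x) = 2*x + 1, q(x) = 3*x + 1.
<p,q> = 6

Expand the product: p(x)·q(x) = 6*x^2 + 5*x + 1.
∫_{-1}^{1} of each monomial x^k gives [2/(k+1) if k even, 0 if k odd]. Integrating term-by-term (or equivalently evaluating the antiderivative F(x) = 2*x^3 + 5*x^2/2 + x at the endpoints):
  F(1) − F(−1) = 11/2 − (-1/2) = 6.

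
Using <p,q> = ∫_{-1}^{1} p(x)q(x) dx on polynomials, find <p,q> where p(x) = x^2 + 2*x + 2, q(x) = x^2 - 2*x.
<p,q> = -14/15

Expand the product: p(x)·q(x) = x^4 - 2*x^2 - 4*x.
∫_{-1}^{1} of each monomial x^k gives [2/(k+1) if k even, 0 if k odd]. Integrating term-by-term (or equivalently evaluating the antiderivative F(x) = x^5/5 - 2*x^3/3 - 2*x^2 at the endpoints):
  F(1) − F(−1) = -37/15 − (-23/15) = -14/15.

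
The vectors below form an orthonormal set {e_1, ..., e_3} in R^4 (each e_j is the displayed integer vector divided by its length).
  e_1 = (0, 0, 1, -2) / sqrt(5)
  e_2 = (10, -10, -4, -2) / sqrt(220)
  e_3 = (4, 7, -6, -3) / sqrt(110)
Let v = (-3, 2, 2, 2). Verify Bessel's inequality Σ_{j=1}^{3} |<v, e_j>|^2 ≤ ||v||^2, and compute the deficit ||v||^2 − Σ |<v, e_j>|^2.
Σ |<v, e_j>|^2 = 103/5; ||v||^2 = 21; deficit = 2/5

Write each e_j = u_j / sqrt(<u_j, u_j>) where u_j is the displayed integer vector. Then <v, e_j> = <v, u_j> / sqrt(<u_j, u_j>), so |<v, e_j>|^2 = <v, u_j>^2 / <u_j, u_j>.
Coefficients: <v, e_1> = -2/sqrt(5), <v, e_2> = -62/sqrt(220), <v, e_3> = -16/sqrt(110).
Square and sum: Σ |<v, e_j>|^2 = 103/5.
Compute ||v||^2 = v·v = 21.
Deficit = 21 − 103/5 = 2/5 ≥ 0, confirming Bessel's inequality. (The deficit equals ||v − Σ <v,e_j> e_j||^2, the squared distance from v to span{e_j}.)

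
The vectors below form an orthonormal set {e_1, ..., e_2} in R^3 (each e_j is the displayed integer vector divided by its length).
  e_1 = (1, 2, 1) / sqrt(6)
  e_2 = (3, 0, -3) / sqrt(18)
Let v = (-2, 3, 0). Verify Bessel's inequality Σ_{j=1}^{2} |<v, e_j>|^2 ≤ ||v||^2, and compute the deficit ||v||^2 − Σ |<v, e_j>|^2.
Σ |<v, e_j>|^2 = 14/3; ||v||^2 = 13; deficit = 25/3

Write each e_j = u_j / sqrt(<u_j, u_j>) where u_j is the displayed integer vector. Then <v, e_j> = <v, u_j> / sqrt(<u_j, u_j>), so |<v, e_j>|^2 = <v, u_j>^2 / <u_j, u_j>.
Coefficients: <v, e_1> = 4/sqrt(6), <v, e_2> = -6/sqrt(18).
Square and sum: Σ |<v, e_j>|^2 = 14/3.
Compute ||v||^2 = v·v = 13.
Deficit = 13 − 14/3 = 25/3 ≥ 0, confirming Bessel's inequality. (The deficit equals ||v − Σ <v,e_j> e_j||^2, the squared distance from v to span{e_j}.)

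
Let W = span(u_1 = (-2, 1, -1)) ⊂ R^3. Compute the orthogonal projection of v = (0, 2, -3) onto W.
proj_W(v) = (-5/3, 5/6, -5/6)

Set up U = [u_1 | ... | u_1] ∈ R^(3×1). The projector onto W = col(U) is P = U (U^T U)^(-1) U^T.
Compute U^T U =
  [6],
and U^T v = (5).
Solve U^T U · c = U^T v for the coefficients: c = (5/6). The projection is proj_W(v) = U c.
Check: (v - proj_W(v)) · u_1 = 0  (should be 0).
Result: proj_W(v) = (-5/3, 5/6, -5/6).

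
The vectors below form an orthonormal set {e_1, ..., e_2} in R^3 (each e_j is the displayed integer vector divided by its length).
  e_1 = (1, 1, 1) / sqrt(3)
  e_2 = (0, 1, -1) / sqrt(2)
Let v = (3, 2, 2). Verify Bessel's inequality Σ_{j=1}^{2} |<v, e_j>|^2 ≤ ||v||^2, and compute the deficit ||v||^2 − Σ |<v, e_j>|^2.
Σ |<v, e_j>|^2 = 49/3; ||v||^2 = 17; deficit = 2/3

Write each e_j = u_j / sqrt(<u_j, u_j>) where u_j is the displayed integer vector. Then <v, e_j> = <v, u_j> / sqrt(<u_j, u_j>), so |<v, e_j>|^2 = <v, u_j>^2 / <u_j, u_j>.
Coefficients: <v, e_1> = 7/sqrt(3), <v, e_2> = 0/sqrt(2).
Square and sum: Σ |<v, e_j>|^2 = 49/3.
Compute ||v||^2 = v·v = 17.
Deficit = 17 − 49/3 = 2/3 ≥ 0, confirming Bessel's inequality. (The deficit equals ||v − Σ <v,e_j> e_j||^2, the squared distance from v to span{e_j}.)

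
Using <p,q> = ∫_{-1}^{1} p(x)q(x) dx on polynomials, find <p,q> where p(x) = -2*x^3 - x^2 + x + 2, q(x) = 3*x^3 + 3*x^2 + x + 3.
<p,q> = 1276/105

Expand the product: p(x)·q(x) = -6*x^6 - 9*x^5 - 2*x^4 + 2*x^3 + 4*x^2 + 5*x + 6.
∫_{-1}^{1} of each monomial x^k gives [2/(k+1) if k even, 0 if k odd]. Integrating term-by-term (or equivalently evaluating the antiderivative F(x) = -6*x^7/7 - 3*x^6/2 - 2*x^5/5 + x^4/2 + 4*x^3/3 + 5*x^2/2 + 6*x at the endpoints):
  F(1) − F(−1) = 1591/210 − (-961/210) = 1276/105.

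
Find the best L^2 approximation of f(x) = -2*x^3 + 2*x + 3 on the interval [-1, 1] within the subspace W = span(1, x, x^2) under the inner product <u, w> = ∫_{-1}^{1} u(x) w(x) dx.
g(x) = 4*x/5 + 3

The best approximation g ∈ W is the orthogonal projection of f onto W. Writing g = a_0 + a_1 x + a_2 x^2, the coefficients solve the normal equations G · a = b where
  G_{ij} = <φ_i, φ_j> and b_i = <f, φ_i>, with φ_0 = 1, φ_1 = x, φ_2 = x^2.
G =
  [2, 0, 2/3]
  [0, 2/3, 0]
  [2/3, 0, 2/5],
b = (6, 8/15, 2).
Solving gives a_0 = 3, a_1 = 4/5, a_2 = 0, so
  g(x) = 4*x/5 + 3.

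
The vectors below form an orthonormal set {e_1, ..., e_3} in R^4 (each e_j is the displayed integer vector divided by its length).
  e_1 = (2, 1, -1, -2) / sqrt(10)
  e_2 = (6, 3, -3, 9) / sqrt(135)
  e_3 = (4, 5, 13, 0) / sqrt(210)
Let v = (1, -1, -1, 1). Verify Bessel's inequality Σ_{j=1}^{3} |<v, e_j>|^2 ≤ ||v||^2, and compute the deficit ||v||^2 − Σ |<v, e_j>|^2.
Σ |<v, e_j>|^2 = 13/5; ||v||^2 = 4; deficit = 7/5

Write each e_j = u_j / sqrt(<u_j, u_j>) where u_j is the displayed integer vector. Then <v, e_j> = <v, u_j> / sqrt(<u_j, u_j>), so |<v, e_j>|^2 = <v, u_j>^2 / <u_j, u_j>.
Coefficients: <v, e_1> = 0/sqrt(10), <v, e_2> = 15/sqrt(135), <v, e_3> = -14/sqrt(210).
Square and sum: Σ |<v, e_j>|^2 = 13/5.
Compute ||v||^2 = v·v = 4.
Deficit = 4 − 13/5 = 7/5 ≥ 0, confirming Bessel's inequality. (The deficit equals ||v − Σ <v,e_j> e_j||^2, the squared distance from v to span{e_j}.)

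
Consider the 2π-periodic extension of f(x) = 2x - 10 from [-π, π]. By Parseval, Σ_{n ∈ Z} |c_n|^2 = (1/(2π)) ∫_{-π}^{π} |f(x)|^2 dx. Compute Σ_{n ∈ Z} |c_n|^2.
Σ |c_n|^2 = 4π^2/3 + 100

Expand and integrate term by term over [-π, π]:
  ∫ (2x)^2 dx = 4·(2π^3/3); ∫ 2·2·(-10)·x dx = 0 (odd integrand); ∫ (-10)^2 dx = 100·2π.
So (1/(2π)) ∫_{-π}^{π} (2x - 10)^2 dx = 4π^2/3 + 100 = 4π^2/3 + 100.
Parseval ⇒ Σ |c_n|^2 = 4π^2/3 + 100.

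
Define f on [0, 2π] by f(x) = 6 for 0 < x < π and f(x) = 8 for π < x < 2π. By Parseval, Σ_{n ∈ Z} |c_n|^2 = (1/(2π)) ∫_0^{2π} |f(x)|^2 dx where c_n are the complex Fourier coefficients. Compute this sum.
Σ |c_n|^2 = 50

Parseval equates the L^2 energy of f (normalised by 1/(2π)) with the ℓ^2 sum of its Fourier coefficients: (1/(2π)) ∫_0^{2π} |f|^2 = Σ |c_n|^2.
Compute the left side: (1/(2π)) [∫_0^π 6^2 dx + ∫_π^{2π} 8^2 dx] = (1/(2π)) · (36π + 64π) = (36 + 64)/2 = 50.
So Σ_{n ∈ Z} |c_n|^2 = 50.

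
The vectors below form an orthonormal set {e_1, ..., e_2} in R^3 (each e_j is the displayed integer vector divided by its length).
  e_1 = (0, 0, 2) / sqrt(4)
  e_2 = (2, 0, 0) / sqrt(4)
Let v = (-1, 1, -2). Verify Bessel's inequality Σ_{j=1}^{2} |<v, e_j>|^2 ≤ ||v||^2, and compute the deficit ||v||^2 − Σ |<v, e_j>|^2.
Σ |<v, e_j>|^2 = 5; ||v||^2 = 6; deficit = 1

Write each e_j = u_j / sqrt(<u_j, u_j>) where u_j is the displayed integer vector. Then <v, e_j> = <v, u_j> / sqrt(<u_j, u_j>), so |<v, e_j>|^2 = <v, u_j>^2 / <u_j, u_j>.
Coefficients: <v, e_1> = -4/sqrt(4), <v, e_2> = -2/sqrt(4).
Square and sum: Σ |<v, e_j>|^2 = 5.
Compute ||v||^2 = v·v = 6.
Deficit = 6 − 5 = 1 ≥ 0, confirming Bessel's inequality. (The deficit equals ||v − Σ <v,e_j> e_j||^2, the squared distance from v to span{e_j}.)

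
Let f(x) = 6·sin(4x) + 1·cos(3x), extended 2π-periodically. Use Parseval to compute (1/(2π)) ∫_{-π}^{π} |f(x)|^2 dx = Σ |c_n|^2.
Σ |c_n|^2 = 37/2

Expand |f|^2 and use orthogonality of {sin(nx), cos(mx)} on [-π, π]:
  ∫_{-π}^{π} sin(nx)^2 dx = π, ∫ cos(mx)^2 dx = π, and cross terms integrate to 0.
So ∫_{-π}^{π} f(x)^2 dx = 6^2 · π + 1^2 · π = (36 + 1)π.
Divide by 2π: (36 + 1)/2 = 37/2.
By Parseval, this equals Σ |c_n|^2.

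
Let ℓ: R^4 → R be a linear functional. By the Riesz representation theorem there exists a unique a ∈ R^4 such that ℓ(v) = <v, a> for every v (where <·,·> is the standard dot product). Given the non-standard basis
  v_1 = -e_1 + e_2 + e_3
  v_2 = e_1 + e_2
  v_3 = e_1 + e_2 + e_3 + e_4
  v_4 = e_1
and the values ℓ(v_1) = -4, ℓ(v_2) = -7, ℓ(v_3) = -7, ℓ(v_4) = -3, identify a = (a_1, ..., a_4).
a = (-3, -4, -3, 3)

Write a = (a_1, ..., a_4) in the standard basis. For each basis vector v_i, ℓ(v_i) = <v_i, a> is a linear equation in the a_j's. Collect the n equations into a matrix system V a = ℓ, where row i of V is v_i (expressed in the standard basis). Since V is invertible (lower-triangular with 1s on the diagonal, up to permutation), solve by back-substitution:
  V =
[[-1, 1, 1, 0],
 [1, 1, 0, 0],
 [1, 1, 1, 1],
 [1, 0, 0, 0]]
  V a = (-4, -7, -7, -3)
Solving gives a = (-3, -4, -3, 3).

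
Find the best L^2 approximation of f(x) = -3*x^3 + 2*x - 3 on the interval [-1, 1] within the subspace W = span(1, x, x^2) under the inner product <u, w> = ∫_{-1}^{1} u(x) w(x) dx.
g(x) = x/5 - 3

The best approximation g ∈ W is the orthogonal projection of f onto W. Writing g = a_0 + a_1 x + a_2 x^2, the coefficients solve the normal equations G · a = b where
  G_{ij} = <φ_i, φ_j> and b_i = <f, φ_i>, with φ_0 = 1, φ_1 = x, φ_2 = x^2.
G =
  [2, 0, 2/3]
  [0, 2/3, 0]
  [2/3, 0, 2/5],
b = (-6, 2/15, -2).
Solving gives a_0 = -3, a_1 = 1/5, a_2 = 0, so
  g(x) = x/5 - 3.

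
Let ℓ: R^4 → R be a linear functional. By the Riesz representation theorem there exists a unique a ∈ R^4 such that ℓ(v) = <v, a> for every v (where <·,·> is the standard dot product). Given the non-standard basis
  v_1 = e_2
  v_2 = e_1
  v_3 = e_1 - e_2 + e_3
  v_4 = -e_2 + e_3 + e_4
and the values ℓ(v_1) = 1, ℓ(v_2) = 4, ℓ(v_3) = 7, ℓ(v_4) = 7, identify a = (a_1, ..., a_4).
a = (4, 1, 4, 4)

Write a = (a_1, ..., a_4) in the standard basis. For each basis vector v_i, ℓ(v_i) = <v_i, a> is a linear equation in the a_j's. Collect the n equations into a matrix system V a = ℓ, where row i of V is v_i (expressed in the standard basis). Since V is invertible (lower-triangular with 1s on the diagonal, up to permutation), solve by back-substitution:
  V =
[[0, 1, 0, 0],
 [1, 0, 0, 0],
 [1, -1, 1, 0],
 [0, -1, 1, 1]]
  V a = (1, 4, 7, 7)
Solving gives a = (4, 1, 4, 4).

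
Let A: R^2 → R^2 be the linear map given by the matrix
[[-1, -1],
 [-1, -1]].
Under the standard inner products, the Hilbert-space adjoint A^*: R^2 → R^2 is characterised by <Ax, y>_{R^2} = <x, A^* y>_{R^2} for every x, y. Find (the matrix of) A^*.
A^* = A^T =
[[-1, -1],
 [-1, -1]]

For real matrices with standard dot products, the defining identity <Ax, y> = <x, A^* y> gives (Ax)^T y = x^T (A^*) y, i.e. x^T A^T y = x^T (A^*) y. Since this holds for all x, y, we must have A^* = A^T. Therefore
A^* =
[[-1, -1],
 [-1, -1]].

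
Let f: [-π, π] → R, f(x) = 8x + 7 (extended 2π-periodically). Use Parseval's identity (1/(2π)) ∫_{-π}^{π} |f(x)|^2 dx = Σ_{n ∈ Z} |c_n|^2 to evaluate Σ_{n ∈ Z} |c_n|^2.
Σ |c_n|^2 = 64π^2/3 + 49

Expand and integrate term by term over [-π, π]:
  ∫ (8x)^2 dx = 64·(2π^3/3); ∫ 2·8·(7)·x dx = 0 (odd integrand); ∫ 7^2 dx = 49·2π.
So (1/(2π)) ∫_{-π}^{π} (8x + 7)^2 dx = 64π^2/3 + 49 = 64π^2/3 + 49.
Parseval ⇒ Σ |c_n|^2 = 64π^2/3 + 49.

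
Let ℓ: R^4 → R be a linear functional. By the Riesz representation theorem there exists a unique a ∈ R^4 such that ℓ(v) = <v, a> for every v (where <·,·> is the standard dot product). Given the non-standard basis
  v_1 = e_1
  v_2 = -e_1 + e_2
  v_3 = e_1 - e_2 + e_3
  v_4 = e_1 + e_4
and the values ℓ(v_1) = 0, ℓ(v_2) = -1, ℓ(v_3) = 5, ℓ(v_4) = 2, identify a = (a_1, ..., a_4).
a = (0, -1, 4, 2)

Write a = (a_1, ..., a_4) in the standard basis. For each basis vector v_i, ℓ(v_i) = <v_i, a> is a linear equation in the a_j's. Collect the n equations into a matrix system V a = ℓ, where row i of V is v_i (expressed in the standard basis). Since V is invertible (lower-triangular with 1s on the diagonal, up to permutation), solve by back-substitution:
  V =
[[1, 0, 0, 0],
 [-1, 1, 0, 0],
 [1, -1, 1, 0],
 [1, 0, 0, 1]]
  V a = (0, -1, 5, 2)
Solving gives a = (0, -1, 4, 2).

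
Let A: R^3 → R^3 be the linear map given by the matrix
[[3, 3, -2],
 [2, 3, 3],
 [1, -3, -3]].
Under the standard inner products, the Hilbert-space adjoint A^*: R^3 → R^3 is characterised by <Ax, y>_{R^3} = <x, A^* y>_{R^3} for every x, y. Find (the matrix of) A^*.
A^* = A^T =
[[3, 2, 1],
 [3, 3, -3],
 [-2, 3, -3]]

For real matrices with standard dot products, the defining identity <Ax, y> = <x, A^* y> gives (Ax)^T y = x^T (A^*) y, i.e. x^T A^T y = x^T (A^*) y. Since this holds for all x, y, we must have A^* = A^T. Therefore
A^* =
[[3, 2, 1],
 [3, 3, -3],
 [-2, 3, -3]].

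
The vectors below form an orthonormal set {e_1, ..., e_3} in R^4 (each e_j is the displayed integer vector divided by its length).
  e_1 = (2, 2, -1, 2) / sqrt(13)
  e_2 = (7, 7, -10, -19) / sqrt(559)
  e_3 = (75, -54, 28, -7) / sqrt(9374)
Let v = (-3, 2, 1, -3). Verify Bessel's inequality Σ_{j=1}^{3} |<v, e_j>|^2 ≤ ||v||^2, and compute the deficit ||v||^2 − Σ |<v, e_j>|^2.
Σ |<v, e_j>|^2 = 1929/109; ||v||^2 = 23; deficit = 578/109

Write each e_j = u_j / sqrt(<u_j, u_j>) where u_j is the displayed integer vector. Then <v, e_j> = <v, u_j> / sqrt(<u_j, u_j>), so |<v, e_j>|^2 = <v, u_j>^2 / <u_j, u_j>.
Coefficients: <v, e_1> = -9/sqrt(13), <v, e_2> = 40/sqrt(559), <v, e_3> = -284/sqrt(9374).
Square and sum: Σ |<v, e_j>|^2 = 1929/109.
Compute ||v||^2 = v·v = 23.
Deficit = 23 − 1929/109 = 578/109 ≥ 0, confirming Bessel's inequality. (The deficit equals ||v − Σ <v,e_j> e_j||^2, the squared distance from v to span{e_j}.)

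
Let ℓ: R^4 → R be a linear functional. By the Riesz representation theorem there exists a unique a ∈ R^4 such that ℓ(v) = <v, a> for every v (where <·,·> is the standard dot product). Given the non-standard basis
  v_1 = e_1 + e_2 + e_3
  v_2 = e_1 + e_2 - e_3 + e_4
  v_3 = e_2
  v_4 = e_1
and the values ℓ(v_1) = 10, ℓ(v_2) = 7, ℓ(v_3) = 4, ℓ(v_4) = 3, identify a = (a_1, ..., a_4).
a = (3, 4, 3, 3)

Write a = (a_1, ..., a_4) in the standard basis. For each basis vector v_i, ℓ(v_i) = <v_i, a> is a linear equation in the a_j's. Collect the n equations into a matrix system V a = ℓ, where row i of V is v_i (expressed in the standard basis). Since V is invertible (lower-triangular with 1s on the diagonal, up to permutation), solve by back-substitution:
  V =
[[1, 1, 1, 0],
 [1, 1, -1, 1],
 [0, 1, 0, 0],
 [1, 0, 0, 0]]
  V a = (10, 7, 4, 3)
Solving gives a = (3, 4, 3, 3).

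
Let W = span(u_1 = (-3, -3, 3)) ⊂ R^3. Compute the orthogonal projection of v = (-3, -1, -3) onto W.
proj_W(v) = (-1/3, -1/3, 1/3)

Set up U = [u_1 | ... | u_1] ∈ R^(3×1). The projector onto W = col(U) is P = U (U^T U)^(-1) U^T.
Compute U^T U =
  [27],
and U^T v = (3).
Solve U^T U · c = U^T v for the coefficients: c = (1/9). The projection is proj_W(v) = U c.
Check: (v - proj_W(v)) · u_1 = 0  (should be 0).
Result: proj_W(v) = (-1/3, -1/3, 1/3).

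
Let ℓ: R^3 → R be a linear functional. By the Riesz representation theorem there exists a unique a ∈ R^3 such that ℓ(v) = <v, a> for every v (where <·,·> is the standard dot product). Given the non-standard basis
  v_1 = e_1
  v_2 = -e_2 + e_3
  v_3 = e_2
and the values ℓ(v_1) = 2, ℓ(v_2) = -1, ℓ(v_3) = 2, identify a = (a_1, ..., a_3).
a = (2, 2, 1)

Write a = (a_1, ..., a_3) in the standard basis. For each basis vector v_i, ℓ(v_i) = <v_i, a> is a linear equation in the a_j's. Collect the n equations into a matrix system V a = ℓ, where row i of V is v_i (expressed in the standard basis). Since V is invertible (lower-triangular with 1s on the diagonal, up to permutation), solve by back-substitution:
  V =
[[1, 0, 0],
 [0, -1, 1],
 [0, 1, 0]]
  V a = (2, -1, 2)
Solving gives a = (2, 2, 1).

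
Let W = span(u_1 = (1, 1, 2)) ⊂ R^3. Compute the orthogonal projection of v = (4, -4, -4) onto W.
proj_W(v) = (-4/3, -4/3, -8/3)

Set up U = [u_1 | ... | u_1] ∈ R^(3×1). The projector onto W = col(U) is P = U (U^T U)^(-1) U^T.
Compute U^T U =
  [6],
and U^T v = (-8).
Solve U^T U · c = U^T v for the coefficients: c = (-4/3). The projection is proj_W(v) = U c.
Check: (v - proj_W(v)) · u_1 = 0  (should be 0).
Result: proj_W(v) = (-4/3, -4/3, -8/3).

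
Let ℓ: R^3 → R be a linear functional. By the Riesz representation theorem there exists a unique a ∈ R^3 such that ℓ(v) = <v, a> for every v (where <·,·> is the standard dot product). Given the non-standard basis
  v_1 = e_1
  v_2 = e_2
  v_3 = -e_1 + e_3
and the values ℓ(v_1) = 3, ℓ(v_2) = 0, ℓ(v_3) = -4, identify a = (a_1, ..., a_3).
a = (3, 0, -1)

Write a = (a_1, ..., a_3) in the standard basis. For each basis vector v_i, ℓ(v_i) = <v_i, a> is a linear equation in the a_j's. Collect the n equations into a matrix system V a = ℓ, where row i of V is v_i (expressed in the standard basis). Since V is invertible (lower-triangular with 1s on the diagonal, up to permutation), solve by back-substitution:
  V =
[[1, 0, 0],
 [0, 1, 0],
 [-1, 0, 1]]
  V a = (3, 0, -4)
Solving gives a = (3, 0, -1).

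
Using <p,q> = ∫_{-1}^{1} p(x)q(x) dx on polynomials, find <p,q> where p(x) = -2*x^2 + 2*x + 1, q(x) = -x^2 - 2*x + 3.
<p,q> = -8/15

Expand the product: p(x)·q(x) = 2*x^4 + 2*x^3 - 11*x^2 + 4*x + 3.
∫_{-1}^{1} of each monomial x^k gives [2/(k+1) if k even, 0 if k odd]. Integrating term-by-term (or equivalently evaluating the antiderivative F(x) = 2*x^5/5 + x^4/2 - 11*x^3/3 + 2*x^2 + 3*x at the endpoints):
  F(1) − F(−1) = 67/30 − (83/30) = -8/15.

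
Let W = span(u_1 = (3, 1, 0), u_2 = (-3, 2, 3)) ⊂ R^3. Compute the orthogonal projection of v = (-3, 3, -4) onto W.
proj_W(v) = (-33/19, -15/19, -4/19)

Set up U = [u_1 | ... | u_2] ∈ R^(3×2). The projector onto W = col(U) is P = U (U^T U)^(-1) U^T.
Compute U^T U =
  [10, -7]
  [-7, 22],
and U^T v = (-6, 3).
Solve U^T U · c = U^T v for the coefficients: c = (-37/57, -4/57). The projection is proj_W(v) = U c.
Check: (v - proj_W(v)) · u_1 = 0  (should be 0).
Check: (v - proj_W(v)) · u_2 = 0  (should be 0).
Result: proj_W(v) = (-33/19, -15/19, -4/19).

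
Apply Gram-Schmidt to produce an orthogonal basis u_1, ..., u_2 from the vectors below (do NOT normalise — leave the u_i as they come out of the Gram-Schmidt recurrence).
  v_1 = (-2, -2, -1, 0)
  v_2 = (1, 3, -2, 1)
Orthogonal basis:
  u_1 = (-2, -2, -1, 0)
  u_2 = (-1/3, 5/3, -8/3, 1)

Apply the Gram-Schmidt recurrence
  u_1 = v_1
  u_i = v_i − Σ_{j<i} ((v_i · u_j) / (u_j · u_j)) · u_j.

Step by step this gives:
  u_1 = (-2, -2, -1, 0)
  u_2 = (-1/3, 5/3, -8/3, 1)

Orthogonality check:
  u_2 · u_1 = 0 (should be 0)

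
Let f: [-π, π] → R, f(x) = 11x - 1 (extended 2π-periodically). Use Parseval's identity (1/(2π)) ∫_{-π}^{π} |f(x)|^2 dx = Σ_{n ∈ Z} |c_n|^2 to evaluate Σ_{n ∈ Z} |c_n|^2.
Σ |c_n|^2 = 121π^2/3 + 1

Expand and integrate term by term over [-π, π]:
  ∫ (11x)^2 dx = 121·(2π^3/3); ∫ 2·11·(-1)·x dx = 0 (odd integrand); ∫ (-1)^2 dx = 1·2π.
So (1/(2π)) ∫_{-π}^{π} (11x - 1)^2 dx = 121π^2/3 + 1 = 121π^2/3 + 1.
Parseval ⇒ Σ |c_n|^2 = 121π^2/3 + 1.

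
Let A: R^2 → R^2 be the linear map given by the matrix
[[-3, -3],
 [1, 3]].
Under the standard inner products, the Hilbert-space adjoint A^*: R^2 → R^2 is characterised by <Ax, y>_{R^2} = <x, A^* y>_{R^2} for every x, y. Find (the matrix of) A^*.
A^* = A^T =
[[-3, 1],
 [-3, 3]]

For real matrices with standard dot products, the defining identity <Ax, y> = <x, A^* y> gives (Ax)^T y = x^T (A^*) y, i.e. x^T A^T y = x^T (A^*) y. Since this holds for all x, y, we must have A^* = A^T. Therefore
A^* =
[[-3, 1],
 [-3, 3]].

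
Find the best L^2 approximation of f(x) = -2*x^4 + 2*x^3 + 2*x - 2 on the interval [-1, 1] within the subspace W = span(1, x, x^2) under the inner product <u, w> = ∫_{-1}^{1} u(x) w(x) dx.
g(x) = -12*x^2/7 + 16*x/5 - 64/35

The best approximation g ∈ W is the orthogonal projection of f onto W. Writing g = a_0 + a_1 x + a_2 x^2, the coefficients solve the normal equations G · a = b where
  G_{ij} = <φ_i, φ_j> and b_i = <f, φ_i>, with φ_0 = 1, φ_1 = x, φ_2 = x^2.
G =
  [2, 0, 2/3]
  [0, 2/3, 0]
  [2/3, 0, 2/5],
b = (-24/5, 32/15, -40/21).
Solving gives a_0 = -64/35, a_1 = 16/5, a_2 = -12/7, so
  g(x) = -12*x^2/7 + 16*x/5 - 64/35.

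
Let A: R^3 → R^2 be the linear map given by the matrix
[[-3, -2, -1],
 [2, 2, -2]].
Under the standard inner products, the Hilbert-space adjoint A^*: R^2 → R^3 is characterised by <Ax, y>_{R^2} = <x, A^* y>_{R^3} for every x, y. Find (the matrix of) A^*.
A^* = A^T =
[[-3, 2],
 [-2, 2],
 [-1, -2]]

For real matrices with standard dot products, the defining identity <Ax, y> = <x, A^* y> gives (Ax)^T y = x^T (A^*) y, i.e. x^T A^T y = x^T (A^*) y. Since this holds for all x, y, we must have A^* = A^T. Therefore
A^* =
[[-3, 2],
 [-2, 2],
 [-1, -2]].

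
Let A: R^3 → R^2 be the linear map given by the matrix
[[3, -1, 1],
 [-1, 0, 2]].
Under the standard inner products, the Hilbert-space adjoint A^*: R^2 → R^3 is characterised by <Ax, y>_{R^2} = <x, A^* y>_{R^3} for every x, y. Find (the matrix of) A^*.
A^* = A^T =
[[3, -1],
 [-1, 0],
 [1, 2]]

For real matrices with standard dot products, the defining identity <Ax, y> = <x, A^* y> gives (Ax)^T y = x^T (A^*) y, i.e. x^T A^T y = x^T (A^*) y. Since this holds for all x, y, we must have A^* = A^T. Therefore
A^* =
[[3, -1],
 [-1, 0],
 [1, 2]].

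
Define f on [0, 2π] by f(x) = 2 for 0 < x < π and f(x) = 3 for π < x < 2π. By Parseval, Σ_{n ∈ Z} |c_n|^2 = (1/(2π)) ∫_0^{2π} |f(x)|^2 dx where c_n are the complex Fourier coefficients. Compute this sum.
Σ |c_n|^2 = 13/2

Parseval equates the L^2 energy of f (normalised by 1/(2π)) with the ℓ^2 sum of its Fourier coefficients: (1/(2π)) ∫_0^{2π} |f|^2 = Σ |c_n|^2.
Compute the left side: (1/(2π)) [∫_0^π 2^2 dx + ∫_π^{2π} 3^2 dx] = (1/(2π)) · (4π + 9π) = (4 + 9)/2 = 13/2.
So Σ_{n ∈ Z} |c_n|^2 = 13/2.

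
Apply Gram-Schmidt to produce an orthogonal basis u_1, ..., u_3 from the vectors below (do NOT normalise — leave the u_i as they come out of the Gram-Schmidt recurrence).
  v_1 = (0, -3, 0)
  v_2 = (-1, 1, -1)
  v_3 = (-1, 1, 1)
Orthogonal basis:
  u_1 = (0, -3, 0)
  u_2 = (-1, 0, -1)
  u_3 = (-1, 0, 1)

Apply the Gram-Schmidt recurrence
  u_1 = v_1
  u_i = v_i − Σ_{j<i} ((v_i · u_j) / (u_j · u_j)) · u_j.

Step by step this gives:
  u_1 = (0, -3, 0)
  u_2 = (-1, 0, -1)
  u_3 = (-1, 0, 1)

Orthogonality check:
  u_2 · u_1 = 0 (should be 0)
  u_3 · u_1 = 0 (should be 0)
  u_3 · u_2 = 0 (should be 0)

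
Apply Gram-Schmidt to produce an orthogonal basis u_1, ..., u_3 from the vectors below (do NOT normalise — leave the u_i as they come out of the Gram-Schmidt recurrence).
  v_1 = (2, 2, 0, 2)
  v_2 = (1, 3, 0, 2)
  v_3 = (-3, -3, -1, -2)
Orthogonal basis:
  u_1 = (2, 2, 0, 2)
  u_2 = (-1, 1, 0, 0)
  u_3 = (-1/3, -1/3, -1, 2/3)

Apply the Gram-Schmidt recurrence
  u_1 = v_1
  u_i = v_i − Σ_{j<i} ((v_i · u_j) / (u_j · u_j)) · u_j.

Step by step this gives:
  u_1 = (2, 2, 0, 2)
  u_2 = (-1, 1, 0, 0)
  u_3 = (-1/3, -1/3, -1, 2/3)

Orthogonality check:
  u_2 · u_1 = 0 (should be 0)
  u_3 · u_1 = 0 (should be 0)
  u_3 · u_2 = 0 (should be 0)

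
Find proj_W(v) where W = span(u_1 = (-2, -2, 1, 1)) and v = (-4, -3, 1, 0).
proj_W(v) = (-3, -3, 3/2, 3/2)

Set up U = [u_1 | ... | u_1] ∈ R^(4×1). The projector onto W = col(U) is P = U (U^T U)^(-1) U^T.
Compute U^T U =
  [10],
and U^T v = (15).
Solve U^T U · c = U^T v for the coefficients: c = (3/2). The projection is proj_W(v) = U c.
Check: (v - proj_W(v)) · u_1 = 0  (should be 0).
Result: proj_W(v) = (-3, -3, 3/2, 3/2).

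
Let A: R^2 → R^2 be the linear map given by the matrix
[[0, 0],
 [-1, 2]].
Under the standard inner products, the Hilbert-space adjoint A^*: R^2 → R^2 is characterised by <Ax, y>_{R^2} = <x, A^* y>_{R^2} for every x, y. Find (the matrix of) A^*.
A^* = A^T =
[[0, -1],
 [0, 2]]

For real matrices with standard dot products, the defining identity <Ax, y> = <x, A^* y> gives (Ax)^T y = x^T (A^*) y, i.e. x^T A^T y = x^T (A^*) y. Since this holds for all x, y, we must have A^* = A^T. Therefore
A^* =
[[0, -1],
 [0, 2]].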